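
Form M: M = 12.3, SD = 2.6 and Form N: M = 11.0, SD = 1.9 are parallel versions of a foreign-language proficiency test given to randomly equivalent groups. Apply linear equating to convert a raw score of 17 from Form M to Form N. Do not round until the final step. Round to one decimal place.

Linear equating: y = (SD_Y/SD_X)(x − M_X) + M_Y
y = (1.9/2.6)(17 − 12.3) + 11.0
y = 0.730769 × 4.7 + 11.0 = 3.4346 + 11.0 = 14.4

14.4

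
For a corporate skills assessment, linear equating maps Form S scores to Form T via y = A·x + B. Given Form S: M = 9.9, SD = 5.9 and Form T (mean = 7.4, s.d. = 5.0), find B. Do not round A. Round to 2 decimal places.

A = SD_Y / SD_X = 5.0 / 5.9 = 0.847458
B = M_Y − A·M_X = 7.4 − 0.847458 × 9.9 = -0.99

-0.99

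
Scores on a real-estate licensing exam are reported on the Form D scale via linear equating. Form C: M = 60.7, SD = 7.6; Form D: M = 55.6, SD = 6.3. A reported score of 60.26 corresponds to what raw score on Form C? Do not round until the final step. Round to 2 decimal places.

Invert y = (SD_Y/SD_X)(x − M_X) + M_Y:
x = (SD_X/SD_Y)(y − M_Y) + M_X = (7.6/6.3)(60.26 − 55.6) + 60.7
x = 1.206349 × 4.660 + 60.7 = 66.32

66.32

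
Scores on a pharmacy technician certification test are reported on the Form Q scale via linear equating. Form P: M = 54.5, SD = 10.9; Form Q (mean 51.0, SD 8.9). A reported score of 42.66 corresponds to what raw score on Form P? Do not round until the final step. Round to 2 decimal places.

Invert y = (SD_Y/SD_X)(x − M_X) + M_Y:
x = (SD_X/SD_Y)(y − M_Y) + M_X = (10.9/8.9)(42.66 − 51.0) + 54.5
x = 1.224719 × -8.340 + 54.5 = 44.29

44.29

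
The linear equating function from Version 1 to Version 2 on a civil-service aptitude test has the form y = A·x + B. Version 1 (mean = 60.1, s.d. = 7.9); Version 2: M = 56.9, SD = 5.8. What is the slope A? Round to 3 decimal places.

0.734

A = SD_Y / SD_X = 5.8 / 7.9 = 0.734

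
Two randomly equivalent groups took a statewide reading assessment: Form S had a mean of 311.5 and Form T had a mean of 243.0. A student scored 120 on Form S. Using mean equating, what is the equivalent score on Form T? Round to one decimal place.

Mean equating: y = x + (M_Y − M_X) = 120 + (243.0 − 311.5) = 51.5

51.5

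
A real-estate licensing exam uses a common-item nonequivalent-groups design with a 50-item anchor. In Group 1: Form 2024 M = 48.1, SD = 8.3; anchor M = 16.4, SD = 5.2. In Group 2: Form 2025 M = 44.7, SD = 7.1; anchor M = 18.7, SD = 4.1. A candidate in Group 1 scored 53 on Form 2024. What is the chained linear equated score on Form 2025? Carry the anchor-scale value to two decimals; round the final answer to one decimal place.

46.0

Form 2024 → anchor (Group 1): v = (5.2/8.3)(53 − 48.1) + 16.4 = 19.47
anchor → Form 2025 (Group 2): y = (7.1/4.1)(19.47 − 18.7) + 44.7 = 46.0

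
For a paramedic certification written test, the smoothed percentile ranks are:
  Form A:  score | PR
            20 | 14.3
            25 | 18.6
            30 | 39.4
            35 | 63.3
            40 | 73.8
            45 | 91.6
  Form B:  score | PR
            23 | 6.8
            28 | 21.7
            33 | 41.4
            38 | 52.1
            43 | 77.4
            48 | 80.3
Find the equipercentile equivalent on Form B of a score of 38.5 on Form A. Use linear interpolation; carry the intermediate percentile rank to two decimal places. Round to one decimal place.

41.7

PR of 38.5 on Form A: 63.3 + (38.5 − 35)/(40 − 35) × (73.8 − 63.3) = 70.65
On Form B, PR 70.65 falls between score 38 (PR 52.1) and 43 (PR 77.4).
Interpolate: 38 + (70.65 − 52.1)/(77.4 − 52.1) × (43 − 38) = 41.7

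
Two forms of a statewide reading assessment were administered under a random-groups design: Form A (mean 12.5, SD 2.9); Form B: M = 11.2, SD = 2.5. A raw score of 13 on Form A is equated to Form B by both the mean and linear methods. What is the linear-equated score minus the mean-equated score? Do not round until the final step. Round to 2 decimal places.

Mean-equated: 13 + (11.2 − 12.5) = 11.70
Linear-equated: (2.5/2.9)(13 − 12.5) + 11.2 = 11.631
Difference = 11.631 − 11.70 = -0.07

-0.07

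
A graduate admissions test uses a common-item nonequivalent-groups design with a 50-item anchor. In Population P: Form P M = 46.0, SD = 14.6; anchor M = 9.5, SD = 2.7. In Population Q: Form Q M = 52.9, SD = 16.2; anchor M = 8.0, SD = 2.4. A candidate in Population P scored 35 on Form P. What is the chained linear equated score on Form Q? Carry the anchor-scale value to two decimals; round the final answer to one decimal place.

49.3

Form P → anchor (Population P): v = (2.7/14.6)(35 − 46.0) + 9.5 = 7.47
anchor → Form Q (Population Q): y = (16.2/2.4)(7.47 − 8.0) + 52.9 = 49.3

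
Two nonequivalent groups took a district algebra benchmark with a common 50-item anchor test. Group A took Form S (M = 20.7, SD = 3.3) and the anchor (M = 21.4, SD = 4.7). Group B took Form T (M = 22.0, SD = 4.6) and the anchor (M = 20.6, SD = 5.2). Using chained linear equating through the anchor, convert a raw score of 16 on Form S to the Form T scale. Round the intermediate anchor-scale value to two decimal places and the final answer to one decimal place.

16.8

Form S → anchor (Group A): v = (4.7/3.3)(16 − 20.7) + 21.4 = 14.71
anchor → Form T (Group B): y = (4.6/5.2)(14.71 − 20.6) + 22.0 = 16.8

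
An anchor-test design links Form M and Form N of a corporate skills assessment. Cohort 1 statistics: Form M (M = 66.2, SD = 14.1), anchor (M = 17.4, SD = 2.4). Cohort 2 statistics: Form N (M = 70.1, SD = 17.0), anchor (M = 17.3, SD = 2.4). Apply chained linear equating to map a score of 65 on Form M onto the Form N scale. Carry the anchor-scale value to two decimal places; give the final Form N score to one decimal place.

Form M → anchor (Cohort 1): v = (2.4/14.1)(65 − 66.2) + 17.4 = 17.20
anchor → Form N (Cohort 2): y = (17.0/2.4)(17.20 − 17.3) + 70.1 = 69.4

69.4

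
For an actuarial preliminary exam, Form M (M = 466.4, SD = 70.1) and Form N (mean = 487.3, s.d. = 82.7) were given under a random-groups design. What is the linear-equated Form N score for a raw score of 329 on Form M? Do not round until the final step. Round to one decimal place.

325.2

Linear equating: y = (SD_Y/SD_X)(x − M_X) + M_Y
y = (82.7/70.1)(329 − 466.4) + 487.3
y = 1.179743 × -137.4 + 487.3 = -162.0967 + 487.3 = 325.2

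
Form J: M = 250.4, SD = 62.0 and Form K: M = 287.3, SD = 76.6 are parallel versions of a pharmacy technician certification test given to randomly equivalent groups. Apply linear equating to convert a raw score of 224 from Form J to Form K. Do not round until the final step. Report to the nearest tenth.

254.7

Linear equating: y = (SD_Y/SD_X)(x − M_X) + M_Y
y = (76.6/62.0)(224 − 250.4) + 287.3
y = 1.235484 × -26.4 + 287.3 = -32.6168 + 287.3 = 254.7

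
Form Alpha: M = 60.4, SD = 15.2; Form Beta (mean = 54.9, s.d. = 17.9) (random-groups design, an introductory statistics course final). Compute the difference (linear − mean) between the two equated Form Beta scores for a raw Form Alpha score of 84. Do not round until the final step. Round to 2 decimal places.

4.19

Mean-equated: 84 + (54.9 − 60.4) = 78.50
Linear-equated: (17.9/15.2)(84 − 60.4) + 54.9 = 82.692
Difference = 82.692 − 78.50 = 4.19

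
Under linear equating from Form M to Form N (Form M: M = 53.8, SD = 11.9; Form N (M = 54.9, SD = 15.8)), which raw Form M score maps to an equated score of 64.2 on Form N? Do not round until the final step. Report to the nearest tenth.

60.8

Invert y = (SD_Y/SD_X)(x − M_X) + M_Y:
x = (SD_X/SD_Y)(y − M_Y) + M_X = (11.9/15.8)(64.2 − 54.9) + 53.8
x = 0.753165 × 9.300 + 53.8 = 60.8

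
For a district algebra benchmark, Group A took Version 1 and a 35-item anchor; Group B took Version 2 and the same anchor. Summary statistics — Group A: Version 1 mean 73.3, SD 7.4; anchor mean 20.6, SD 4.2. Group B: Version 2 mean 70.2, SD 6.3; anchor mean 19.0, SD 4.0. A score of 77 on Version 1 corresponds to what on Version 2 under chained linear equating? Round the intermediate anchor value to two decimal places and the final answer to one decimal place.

76.0

Version 1 → anchor (Group A): v = (4.2/7.4)(77 − 73.3) + 20.6 = 22.70
anchor → Version 2 (Group B): y = (6.3/4.0)(22.70 − 19.0) + 70.2 = 76.0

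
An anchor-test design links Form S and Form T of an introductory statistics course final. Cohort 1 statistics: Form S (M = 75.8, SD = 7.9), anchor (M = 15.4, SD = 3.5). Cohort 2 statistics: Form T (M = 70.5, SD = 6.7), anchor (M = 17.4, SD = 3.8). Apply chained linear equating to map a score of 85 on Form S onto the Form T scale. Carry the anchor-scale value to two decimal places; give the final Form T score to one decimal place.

Form S → anchor (Cohort 1): v = (3.5/7.9)(85 − 75.8) + 15.4 = 19.48
anchor → Form T (Cohort 2): y = (6.7/3.8)(19.48 − 17.4) + 70.5 = 74.2

74.2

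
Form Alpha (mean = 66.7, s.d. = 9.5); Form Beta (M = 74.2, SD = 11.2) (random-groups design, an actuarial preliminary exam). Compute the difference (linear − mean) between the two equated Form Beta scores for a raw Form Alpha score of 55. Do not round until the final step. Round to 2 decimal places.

-2.09

Mean-equated: 55 + (74.2 − 66.7) = 62.50
Linear-equated: (11.2/9.5)(55 − 66.7) + 74.2 = 60.406
Difference = 60.406 − 62.50 = -2.09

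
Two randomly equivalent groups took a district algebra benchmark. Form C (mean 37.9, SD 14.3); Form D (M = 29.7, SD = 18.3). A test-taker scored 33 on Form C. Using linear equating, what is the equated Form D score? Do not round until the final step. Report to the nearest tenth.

23.4

Linear equating: y = (SD_Y/SD_X)(x − M_X) + M_Y
y = (18.3/14.3)(33 − 37.9) + 29.7
y = 1.279720 × -4.9 + 29.7 = -6.2706 + 29.7 = 23.4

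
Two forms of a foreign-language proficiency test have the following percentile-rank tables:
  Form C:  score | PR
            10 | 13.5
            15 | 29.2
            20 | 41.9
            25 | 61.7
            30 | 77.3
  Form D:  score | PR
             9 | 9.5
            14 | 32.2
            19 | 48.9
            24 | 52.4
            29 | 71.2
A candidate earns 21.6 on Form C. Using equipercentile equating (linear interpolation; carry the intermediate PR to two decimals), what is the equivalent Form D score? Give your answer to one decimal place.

PR of 21.6 on Form C: 41.9 + (21.6 − 20)/(25 − 20) × (61.7 − 41.9) = 48.24
On Form D, PR 48.24 falls between score 14 (PR 32.2) and 19 (PR 48.9).
Interpolate: 14 + (48.24 − 32.2)/(48.9 − 32.2) × (19 − 14) = 18.8

18.8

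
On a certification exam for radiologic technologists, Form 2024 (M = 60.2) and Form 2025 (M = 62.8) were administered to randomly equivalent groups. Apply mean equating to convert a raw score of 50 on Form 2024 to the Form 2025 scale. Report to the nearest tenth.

Mean equating: y = x + (M_Y − M_X) = 50 + (62.8 − 60.2) = 52.6

52.6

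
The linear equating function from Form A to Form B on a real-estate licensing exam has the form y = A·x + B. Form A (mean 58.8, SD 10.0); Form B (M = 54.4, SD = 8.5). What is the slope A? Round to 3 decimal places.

0.850

A = SD_Y / SD_X = 8.5 / 10.0 = 0.850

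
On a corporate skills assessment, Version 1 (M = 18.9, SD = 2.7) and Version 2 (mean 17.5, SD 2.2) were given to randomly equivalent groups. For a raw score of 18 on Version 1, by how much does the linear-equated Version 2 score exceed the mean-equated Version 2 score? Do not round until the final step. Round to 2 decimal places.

Mean-equated: 18 + (17.5 − 18.9) = 16.60
Linear-equated: (2.2/2.7)(18 − 18.9) + 17.5 = 16.767
Difference = 16.767 − 16.60 = 0.17

0.17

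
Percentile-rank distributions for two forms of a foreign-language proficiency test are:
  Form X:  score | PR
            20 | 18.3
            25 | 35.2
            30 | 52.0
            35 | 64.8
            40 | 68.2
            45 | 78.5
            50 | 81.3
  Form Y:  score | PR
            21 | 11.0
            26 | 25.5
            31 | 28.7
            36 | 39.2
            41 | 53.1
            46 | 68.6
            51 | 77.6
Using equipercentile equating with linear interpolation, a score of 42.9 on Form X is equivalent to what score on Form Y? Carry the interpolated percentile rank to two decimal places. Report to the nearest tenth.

PR of 42.9 on Form X: 68.2 + (42.9 − 40)/(45 − 40) × (78.5 − 68.2) = 74.17
On Form Y, PR 74.17 falls between score 46 (PR 68.6) and 51 (PR 77.6).
Interpolate: 46 + (74.17 − 68.6)/(77.6 − 68.6) × (51 − 46) = 49.1

49.1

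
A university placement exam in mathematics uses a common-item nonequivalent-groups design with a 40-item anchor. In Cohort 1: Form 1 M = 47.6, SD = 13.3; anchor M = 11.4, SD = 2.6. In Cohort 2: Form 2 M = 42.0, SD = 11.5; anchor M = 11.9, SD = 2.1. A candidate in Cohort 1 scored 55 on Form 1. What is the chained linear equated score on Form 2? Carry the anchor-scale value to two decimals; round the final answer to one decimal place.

47.2

Form 1 → anchor (Cohort 1): v = (2.6/13.3)(55 − 47.6) + 11.4 = 12.85
anchor → Form 2 (Cohort 2): y = (11.5/2.1)(12.85 − 11.9) + 42.0 = 47.2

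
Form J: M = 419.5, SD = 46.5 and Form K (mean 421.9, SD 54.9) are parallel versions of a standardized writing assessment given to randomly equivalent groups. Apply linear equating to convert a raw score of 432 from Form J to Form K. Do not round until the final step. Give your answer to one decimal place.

436.7

Linear equating: y = (SD_Y/SD_X)(x − M_X) + M_Y
y = (54.9/46.5)(432 − 419.5) + 421.9
y = 1.180645 × 12.5 + 421.9 = 14.7581 + 421.9 = 436.7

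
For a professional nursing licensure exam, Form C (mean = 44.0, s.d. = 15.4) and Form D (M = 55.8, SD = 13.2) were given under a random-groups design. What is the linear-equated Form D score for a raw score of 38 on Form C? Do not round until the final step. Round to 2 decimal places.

Linear equating: y = (SD_Y/SD_X)(x − M_X) + M_Y
y = (13.2/15.4)(38 − 44.0) + 55.8
y = 0.857143 × -6.0 + 55.8 = -5.1429 + 55.8 = 50.66

50.66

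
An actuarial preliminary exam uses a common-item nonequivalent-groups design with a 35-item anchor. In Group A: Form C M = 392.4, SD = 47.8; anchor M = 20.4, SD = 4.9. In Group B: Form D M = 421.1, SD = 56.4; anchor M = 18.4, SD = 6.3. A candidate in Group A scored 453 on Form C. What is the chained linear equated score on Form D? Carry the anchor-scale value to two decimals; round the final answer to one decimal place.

Form C → anchor (Group A): v = (4.9/47.8)(453 − 392.4) + 20.4 = 26.61
anchor → Form D (Group B): y = (56.4/6.3)(26.61 − 18.4) + 421.1 = 494.6

494.6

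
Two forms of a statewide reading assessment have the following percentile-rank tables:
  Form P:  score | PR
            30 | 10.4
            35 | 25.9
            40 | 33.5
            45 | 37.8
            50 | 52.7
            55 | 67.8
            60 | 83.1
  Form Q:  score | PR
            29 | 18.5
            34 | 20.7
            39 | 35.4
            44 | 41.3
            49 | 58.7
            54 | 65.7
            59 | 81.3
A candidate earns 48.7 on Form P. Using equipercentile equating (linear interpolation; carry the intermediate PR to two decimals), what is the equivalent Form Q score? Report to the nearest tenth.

46.2

PR of 48.7 on Form P: 37.8 + (48.7 − 45)/(50 − 45) × (52.7 − 37.8) = 48.83
On Form Q, PR 48.83 falls between score 44 (PR 41.3) and 49 (PR 58.7).
Interpolate: 44 + (48.83 − 41.3)/(58.7 − 41.3) × (49 − 44) = 46.2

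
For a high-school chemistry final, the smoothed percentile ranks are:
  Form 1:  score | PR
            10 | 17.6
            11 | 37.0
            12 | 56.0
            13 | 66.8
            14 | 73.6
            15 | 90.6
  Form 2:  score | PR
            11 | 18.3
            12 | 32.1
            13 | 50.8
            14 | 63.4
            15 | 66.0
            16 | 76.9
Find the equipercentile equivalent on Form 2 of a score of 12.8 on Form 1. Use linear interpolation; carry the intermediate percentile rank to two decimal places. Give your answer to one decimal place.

14.5

PR of 12.8 on Form 1: 56.0 + (12.8 − 12)/(13 − 12) × (66.8 − 56.0) = 64.64
On Form 2, PR 64.64 falls between score 14 (PR 63.4) and 15 (PR 66.0).
Interpolate: 14 + (64.64 − 63.4)/(66.0 − 63.4) × (15 − 14) = 14.5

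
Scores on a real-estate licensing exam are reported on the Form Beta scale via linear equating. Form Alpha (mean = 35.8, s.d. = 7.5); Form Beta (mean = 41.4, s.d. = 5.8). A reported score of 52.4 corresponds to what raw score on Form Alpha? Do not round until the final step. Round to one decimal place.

50.0

Invert y = (SD_Y/SD_X)(x − M_X) + M_Y:
x = (SD_X/SD_Y)(y − M_Y) + M_X = (7.5/5.8)(52.4 − 41.4) + 35.8
x = 1.293103 × 11.000 + 35.8 = 50.0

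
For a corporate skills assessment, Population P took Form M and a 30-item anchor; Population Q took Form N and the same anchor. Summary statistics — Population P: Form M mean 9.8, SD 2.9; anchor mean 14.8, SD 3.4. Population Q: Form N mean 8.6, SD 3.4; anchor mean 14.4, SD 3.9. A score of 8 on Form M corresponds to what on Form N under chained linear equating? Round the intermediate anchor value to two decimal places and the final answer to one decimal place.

7.1

Form M → anchor (Population P): v = (3.4/2.9)(8 − 9.8) + 14.8 = 12.69
anchor → Form N (Population Q): y = (3.4/3.9)(12.69 − 14.4) + 8.6 = 7.1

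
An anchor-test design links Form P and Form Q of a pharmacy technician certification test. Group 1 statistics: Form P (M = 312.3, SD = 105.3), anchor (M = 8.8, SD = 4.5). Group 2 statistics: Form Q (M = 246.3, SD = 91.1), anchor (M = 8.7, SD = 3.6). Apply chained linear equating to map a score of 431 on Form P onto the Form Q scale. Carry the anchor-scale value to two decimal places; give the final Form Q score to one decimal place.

Form P → anchor (Group 1): v = (4.5/105.3)(431 − 312.3) + 8.8 = 13.87
anchor → Form Q (Group 2): y = (91.1/3.6)(13.87 − 8.7) + 246.3 = 377.1

377.1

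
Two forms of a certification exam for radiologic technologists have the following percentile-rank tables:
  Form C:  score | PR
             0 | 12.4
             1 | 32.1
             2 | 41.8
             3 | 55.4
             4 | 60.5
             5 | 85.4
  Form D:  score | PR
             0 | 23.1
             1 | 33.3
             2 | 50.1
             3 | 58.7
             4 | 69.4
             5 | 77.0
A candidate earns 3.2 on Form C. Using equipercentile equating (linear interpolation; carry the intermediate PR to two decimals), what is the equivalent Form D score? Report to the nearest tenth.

PR of 3.2 on Form C: 55.4 + (3.2 − 3)/(4 − 3) × (60.5 − 55.4) = 56.42
On Form D, PR 56.42 falls between score 2 (PR 50.1) and 3 (PR 58.7).
Interpolate: 2 + (56.42 − 50.1)/(58.7 − 50.1) × (3 − 2) = 2.7

2.7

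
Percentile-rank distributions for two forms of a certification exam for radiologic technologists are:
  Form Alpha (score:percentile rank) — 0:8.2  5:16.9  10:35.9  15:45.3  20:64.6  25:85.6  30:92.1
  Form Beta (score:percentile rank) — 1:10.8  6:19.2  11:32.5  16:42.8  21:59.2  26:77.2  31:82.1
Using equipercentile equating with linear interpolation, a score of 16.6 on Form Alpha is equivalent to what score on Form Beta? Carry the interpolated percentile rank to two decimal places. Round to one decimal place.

PR of 16.6 on Form Alpha: 45.3 + (16.6 − 15)/(20 − 15) × (64.6 − 45.3) = 51.48
On Form Beta, PR 51.48 falls between score 16 (PR 42.8) and 21 (PR 59.2).
Interpolate: 16 + (51.48 − 42.8)/(59.2 − 42.8) × (21 − 16) = 18.6

18.6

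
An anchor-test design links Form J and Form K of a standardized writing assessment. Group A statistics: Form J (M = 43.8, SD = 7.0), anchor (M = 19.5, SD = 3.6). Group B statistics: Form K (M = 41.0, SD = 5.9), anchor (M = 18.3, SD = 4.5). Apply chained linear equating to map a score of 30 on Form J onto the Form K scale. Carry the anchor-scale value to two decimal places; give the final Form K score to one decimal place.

Form J → anchor (Group A): v = (3.6/7.0)(30 − 43.8) + 19.5 = 12.40
anchor → Form K (Group B): y = (5.9/4.5)(12.40 − 18.3) + 41.0 = 33.3

33.3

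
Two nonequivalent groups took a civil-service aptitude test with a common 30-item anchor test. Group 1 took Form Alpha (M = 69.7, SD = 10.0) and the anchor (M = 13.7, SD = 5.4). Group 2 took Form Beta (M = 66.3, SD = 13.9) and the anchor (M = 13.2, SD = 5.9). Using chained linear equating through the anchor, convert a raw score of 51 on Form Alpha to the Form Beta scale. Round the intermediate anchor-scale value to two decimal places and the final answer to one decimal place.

43.7

Form Alpha → anchor (Group 1): v = (5.4/10.0)(51 − 69.7) + 13.7 = 3.60
anchor → Form Beta (Group 2): y = (13.9/5.9)(3.60 − 13.2) + 66.3 = 43.7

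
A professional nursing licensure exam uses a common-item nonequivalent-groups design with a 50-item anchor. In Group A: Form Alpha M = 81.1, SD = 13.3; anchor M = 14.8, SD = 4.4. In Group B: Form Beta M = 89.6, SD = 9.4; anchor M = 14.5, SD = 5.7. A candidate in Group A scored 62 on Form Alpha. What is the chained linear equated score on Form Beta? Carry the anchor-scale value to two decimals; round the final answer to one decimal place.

Form Alpha → anchor (Group A): v = (4.4/13.3)(62 − 81.1) + 14.8 = 8.48
anchor → Form Beta (Group B): y = (9.4/5.7)(8.48 − 14.5) + 89.6 = 79.7

79.7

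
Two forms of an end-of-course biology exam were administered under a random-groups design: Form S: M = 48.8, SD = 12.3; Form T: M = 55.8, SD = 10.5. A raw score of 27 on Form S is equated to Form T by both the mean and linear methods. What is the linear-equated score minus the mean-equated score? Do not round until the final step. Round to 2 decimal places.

Mean-equated: 27 + (55.8 − 48.8) = 34.00
Linear-equated: (10.5/12.3)(27 − 48.8) + 55.8 = 37.190
Difference = 37.190 − 34.00 = 3.19

3.19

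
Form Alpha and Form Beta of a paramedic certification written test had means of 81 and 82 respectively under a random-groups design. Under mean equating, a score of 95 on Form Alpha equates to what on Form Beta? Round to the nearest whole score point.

Mean equating: y = x + (M_Y − M_X) = 95 + (82 − 81) = 96

96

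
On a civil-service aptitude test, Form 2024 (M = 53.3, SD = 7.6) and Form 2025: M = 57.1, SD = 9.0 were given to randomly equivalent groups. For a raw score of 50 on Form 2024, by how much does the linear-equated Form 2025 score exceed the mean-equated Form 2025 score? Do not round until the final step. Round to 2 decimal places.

Mean-equated: 50 + (57.1 − 53.3) = 53.80
Linear-equated: (9.0/7.6)(50 − 53.3) + 57.1 = 53.192
Difference = 53.192 − 53.80 = -0.61

-0.61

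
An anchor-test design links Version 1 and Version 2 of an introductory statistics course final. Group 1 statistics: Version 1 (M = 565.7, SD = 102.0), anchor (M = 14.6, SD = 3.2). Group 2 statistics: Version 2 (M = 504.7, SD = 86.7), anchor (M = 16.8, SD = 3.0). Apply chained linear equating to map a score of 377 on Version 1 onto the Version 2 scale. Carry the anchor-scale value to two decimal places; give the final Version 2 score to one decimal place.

Version 1 → anchor (Group 1): v = (3.2/102.0)(377 − 565.7) + 14.6 = 8.68
anchor → Version 2 (Group 2): y = (86.7/3.0)(8.68 − 16.8) + 504.7 = 270.0

270.0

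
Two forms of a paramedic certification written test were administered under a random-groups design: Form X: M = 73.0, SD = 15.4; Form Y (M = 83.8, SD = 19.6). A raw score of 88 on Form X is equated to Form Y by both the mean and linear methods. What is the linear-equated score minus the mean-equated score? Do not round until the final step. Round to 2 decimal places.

Mean-equated: 88 + (83.8 − 73.0) = 98.80
Linear-equated: (19.6/15.4)(88 − 73.0) + 83.8 = 102.891
Difference = 102.891 − 98.80 = 4.09

4.09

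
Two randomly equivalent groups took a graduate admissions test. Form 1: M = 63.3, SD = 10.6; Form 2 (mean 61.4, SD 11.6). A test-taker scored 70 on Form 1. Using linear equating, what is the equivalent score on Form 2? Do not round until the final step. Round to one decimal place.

68.7

Linear equating: y = (SD_Y/SD_X)(x − M_X) + M_Y
y = (11.6/10.6)(70 − 63.3) + 61.4
y = 1.094340 × 6.7 + 61.4 = 7.3321 + 61.4 = 68.7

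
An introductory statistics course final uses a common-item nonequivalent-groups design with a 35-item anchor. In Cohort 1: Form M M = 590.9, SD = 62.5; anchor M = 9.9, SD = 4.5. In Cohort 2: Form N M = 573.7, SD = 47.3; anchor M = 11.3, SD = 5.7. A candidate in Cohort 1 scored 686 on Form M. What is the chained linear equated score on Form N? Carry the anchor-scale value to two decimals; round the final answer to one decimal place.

Form M → anchor (Cohort 1): v = (4.5/62.5)(686 − 590.9) + 9.9 = 16.75
anchor → Form N (Cohort 2): y = (47.3/5.7)(16.75 − 11.3) + 573.7 = 618.9

618.9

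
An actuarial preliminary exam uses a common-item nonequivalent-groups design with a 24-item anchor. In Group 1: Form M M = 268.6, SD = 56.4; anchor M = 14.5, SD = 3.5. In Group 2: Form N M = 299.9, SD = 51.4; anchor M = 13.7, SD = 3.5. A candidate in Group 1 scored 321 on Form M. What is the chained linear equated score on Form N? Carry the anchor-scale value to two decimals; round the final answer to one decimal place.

Form M → anchor (Group 1): v = (3.5/56.4)(321 − 268.6) + 14.5 = 17.75
anchor → Form N (Group 2): y = (51.4/3.5)(17.75 − 13.7) + 299.9 = 359.4

359.4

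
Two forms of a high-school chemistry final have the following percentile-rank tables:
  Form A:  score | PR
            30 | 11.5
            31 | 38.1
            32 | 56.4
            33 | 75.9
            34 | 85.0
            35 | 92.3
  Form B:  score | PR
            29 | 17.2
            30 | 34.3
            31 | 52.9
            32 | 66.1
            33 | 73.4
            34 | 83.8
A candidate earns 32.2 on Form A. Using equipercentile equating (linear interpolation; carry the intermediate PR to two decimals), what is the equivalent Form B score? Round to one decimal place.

31.6

PR of 32.2 on Form A: 56.4 + (32.2 − 32)/(33 − 32) × (75.9 − 56.4) = 60.30
On Form B, PR 60.30 falls between score 31 (PR 52.9) and 32 (PR 66.1).
Interpolate: 31 + (60.30 − 52.9)/(66.1 − 52.9) × (32 − 31) = 31.6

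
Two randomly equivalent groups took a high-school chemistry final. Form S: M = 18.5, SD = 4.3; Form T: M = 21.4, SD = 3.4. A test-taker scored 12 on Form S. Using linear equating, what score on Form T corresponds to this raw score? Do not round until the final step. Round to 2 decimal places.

16.26

Linear equating: y = (SD_Y/SD_X)(x − M_X) + M_Y
y = (3.4/4.3)(12 − 18.5) + 21.4
y = 0.790698 × -6.5 + 21.4 = -5.1395 + 21.4 = 16.26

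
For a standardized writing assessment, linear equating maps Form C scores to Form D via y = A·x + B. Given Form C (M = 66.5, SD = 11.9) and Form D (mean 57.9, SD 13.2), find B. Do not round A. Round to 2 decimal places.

A = SD_Y / SD_X = 13.2 / 11.9 = 1.109244
B = M_Y − A·M_X = 57.9 − 1.109244 × 66.5 = -15.86

-15.86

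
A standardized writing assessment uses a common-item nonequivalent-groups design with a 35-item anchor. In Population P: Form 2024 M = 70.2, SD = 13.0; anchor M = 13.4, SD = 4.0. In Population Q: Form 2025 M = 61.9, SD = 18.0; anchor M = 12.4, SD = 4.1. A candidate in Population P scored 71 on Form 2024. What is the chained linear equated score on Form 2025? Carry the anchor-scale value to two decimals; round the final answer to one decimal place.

Form 2024 → anchor (Population P): v = (4.0/13.0)(71 − 70.2) + 13.4 = 13.65
anchor → Form 2025 (Population Q): y = (18.0/4.1)(13.65 − 12.4) + 61.9 = 67.4

67.4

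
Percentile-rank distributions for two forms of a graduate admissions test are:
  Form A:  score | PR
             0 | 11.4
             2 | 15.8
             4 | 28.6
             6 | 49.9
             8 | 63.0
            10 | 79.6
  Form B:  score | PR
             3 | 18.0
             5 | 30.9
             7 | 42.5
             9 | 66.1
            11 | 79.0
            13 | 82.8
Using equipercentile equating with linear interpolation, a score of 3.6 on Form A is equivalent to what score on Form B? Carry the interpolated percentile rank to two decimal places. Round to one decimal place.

PR of 3.6 on Form A: 15.8 + (3.6 − 2)/(4 − 2) × (28.6 − 15.8) = 26.04
On Form B, PR 26.04 falls between score 3 (PR 18.0) and 5 (PR 30.9).
Interpolate: 3 + (26.04 − 18.0)/(30.9 − 18.0) × (5 − 3) = 4.2

4.2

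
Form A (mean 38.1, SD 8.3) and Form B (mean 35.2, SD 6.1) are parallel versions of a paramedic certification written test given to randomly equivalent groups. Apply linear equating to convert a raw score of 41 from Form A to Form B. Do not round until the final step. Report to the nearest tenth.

Linear equating: y = (SD_Y/SD_X)(x − M_X) + M_Y
y = (6.1/8.3)(41 − 38.1) + 35.2
y = 0.734940 × 2.9 + 35.2 = 2.1313 + 35.2 = 37.3

37.3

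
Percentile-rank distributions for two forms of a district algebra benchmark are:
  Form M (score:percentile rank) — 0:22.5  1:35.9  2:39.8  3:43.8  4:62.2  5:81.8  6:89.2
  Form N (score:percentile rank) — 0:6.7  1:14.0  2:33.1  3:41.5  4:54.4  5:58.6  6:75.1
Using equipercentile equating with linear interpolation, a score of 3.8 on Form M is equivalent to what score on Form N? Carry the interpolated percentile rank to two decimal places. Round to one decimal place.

PR of 3.8 on Form M: 43.8 + (3.8 − 3)/(4 − 3) × (62.2 − 43.8) = 58.52
On Form N, PR 58.52 falls between score 4 (PR 54.4) and 5 (PR 58.6).
Interpolate: 4 + (58.52 − 54.4)/(58.6 − 54.4) × (5 − 4) = 5.0

5.0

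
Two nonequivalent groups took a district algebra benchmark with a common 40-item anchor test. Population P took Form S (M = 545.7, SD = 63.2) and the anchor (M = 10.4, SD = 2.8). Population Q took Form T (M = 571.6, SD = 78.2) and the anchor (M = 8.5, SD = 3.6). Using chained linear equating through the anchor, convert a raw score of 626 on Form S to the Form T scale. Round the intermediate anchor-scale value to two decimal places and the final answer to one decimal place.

Form S → anchor (Population P): v = (2.8/63.2)(626 − 545.7) + 10.4 = 13.96
anchor → Form T (Population Q): y = (78.2/3.6)(13.96 − 8.5) + 571.6 = 690.2

690.2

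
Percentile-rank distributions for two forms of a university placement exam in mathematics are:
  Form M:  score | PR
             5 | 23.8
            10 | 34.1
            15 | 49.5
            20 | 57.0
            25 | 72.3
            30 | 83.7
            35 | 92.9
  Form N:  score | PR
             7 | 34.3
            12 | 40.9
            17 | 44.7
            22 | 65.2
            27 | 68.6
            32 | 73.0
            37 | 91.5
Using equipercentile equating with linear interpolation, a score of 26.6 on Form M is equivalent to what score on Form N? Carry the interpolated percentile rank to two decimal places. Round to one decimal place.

PR of 26.6 on Form M: 72.3 + (26.6 − 25)/(30 − 25) × (83.7 − 72.3) = 75.95
On Form N, PR 75.95 falls between score 32 (PR 73.0) and 37 (PR 91.5).
Interpolate: 32 + (75.95 − 73.0)/(91.5 − 73.0) × (37 − 32) = 32.8

32.8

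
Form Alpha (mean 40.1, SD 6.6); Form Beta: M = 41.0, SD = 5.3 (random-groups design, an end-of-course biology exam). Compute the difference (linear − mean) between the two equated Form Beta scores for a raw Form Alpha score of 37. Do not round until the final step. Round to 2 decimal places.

Mean-equated: 37 + (41.0 − 40.1) = 37.90
Linear-equated: (5.3/6.6)(37 − 40.1) + 41.0 = 38.511
Difference = 38.511 − 37.90 = 0.61

0.61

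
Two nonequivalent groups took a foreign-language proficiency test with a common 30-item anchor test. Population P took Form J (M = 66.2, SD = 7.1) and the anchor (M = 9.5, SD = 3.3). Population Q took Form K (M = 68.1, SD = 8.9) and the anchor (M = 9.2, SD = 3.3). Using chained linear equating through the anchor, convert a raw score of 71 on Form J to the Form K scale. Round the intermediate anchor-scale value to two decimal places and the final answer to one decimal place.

74.9

Form J → anchor (Population P): v = (3.3/7.1)(71 − 66.2) + 9.5 = 11.73
anchor → Form K (Population Q): y = (8.9/3.3)(11.73 − 9.2) + 68.1 = 74.9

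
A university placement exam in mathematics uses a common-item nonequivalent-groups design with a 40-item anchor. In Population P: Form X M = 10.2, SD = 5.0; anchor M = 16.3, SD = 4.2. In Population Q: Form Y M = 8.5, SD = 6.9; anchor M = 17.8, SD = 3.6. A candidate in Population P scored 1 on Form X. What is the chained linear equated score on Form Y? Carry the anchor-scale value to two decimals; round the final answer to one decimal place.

Form X → anchor (Population P): v = (4.2/5.0)(1 − 10.2) + 16.3 = 8.57
anchor → Form Y (Population Q): y = (6.9/3.6)(8.57 − 17.8) + 8.5 = -9.2

-9.2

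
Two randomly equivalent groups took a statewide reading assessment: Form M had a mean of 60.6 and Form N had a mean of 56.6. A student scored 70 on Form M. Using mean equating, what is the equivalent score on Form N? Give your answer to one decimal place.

Mean equating: y = x + (M_Y − M_X) = 70 + (56.6 − 60.6) = 66.0

66.0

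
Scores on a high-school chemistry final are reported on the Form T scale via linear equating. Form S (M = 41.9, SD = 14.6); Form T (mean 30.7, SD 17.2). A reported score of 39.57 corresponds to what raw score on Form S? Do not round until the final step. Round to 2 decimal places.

Invert y = (SD_Y/SD_X)(x − M_X) + M_Y:
x = (SD_X/SD_Y)(y − M_Y) + M_X = (14.6/17.2)(39.57 − 30.7) + 41.9
x = 0.848837 × 8.870 + 41.9 = 49.43

49.43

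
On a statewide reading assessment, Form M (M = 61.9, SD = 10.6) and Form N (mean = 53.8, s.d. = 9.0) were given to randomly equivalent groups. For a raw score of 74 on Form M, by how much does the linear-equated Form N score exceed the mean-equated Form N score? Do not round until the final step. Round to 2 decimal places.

-1.83

Mean-equated: 74 + (53.8 − 61.9) = 65.90
Linear-equated: (9.0/10.6)(74 − 61.9) + 53.8 = 64.074
Difference = 64.074 − 65.90 = -1.83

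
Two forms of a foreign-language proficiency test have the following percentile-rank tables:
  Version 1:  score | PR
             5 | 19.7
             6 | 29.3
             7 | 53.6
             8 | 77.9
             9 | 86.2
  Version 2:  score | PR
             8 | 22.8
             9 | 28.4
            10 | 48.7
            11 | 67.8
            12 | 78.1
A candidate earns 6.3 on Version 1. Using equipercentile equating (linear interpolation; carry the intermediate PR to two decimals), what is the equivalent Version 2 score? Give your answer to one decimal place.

9.4

PR of 6.3 on Version 1: 29.3 + (6.3 − 6)/(7 − 6) × (53.6 − 29.3) = 36.59
On Version 2, PR 36.59 falls between score 9 (PR 28.4) and 10 (PR 48.7).
Interpolate: 9 + (36.59 − 28.4)/(48.7 − 28.4) × (10 − 9) = 9.4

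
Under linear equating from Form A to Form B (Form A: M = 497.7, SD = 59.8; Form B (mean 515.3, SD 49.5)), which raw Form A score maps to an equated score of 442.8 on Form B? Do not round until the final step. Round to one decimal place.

410.1

Invert y = (SD_Y/SD_X)(x − M_X) + M_Y:
x = (SD_X/SD_Y)(y − M_Y) + M_X = (59.8/49.5)(442.8 − 515.3) + 497.7
x = 1.208081 × -72.500 + 497.7 = 410.1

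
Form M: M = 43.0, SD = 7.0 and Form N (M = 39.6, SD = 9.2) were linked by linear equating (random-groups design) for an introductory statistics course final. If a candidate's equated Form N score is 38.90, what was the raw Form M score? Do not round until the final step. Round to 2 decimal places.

42.47

Invert y = (SD_Y/SD_X)(x − M_X) + M_Y:
x = (SD_X/SD_Y)(y − M_Y) + M_X = (7.0/9.2)(38.90 − 39.6) + 43.0
x = 0.760870 × -0.700 + 43.0 = 42.47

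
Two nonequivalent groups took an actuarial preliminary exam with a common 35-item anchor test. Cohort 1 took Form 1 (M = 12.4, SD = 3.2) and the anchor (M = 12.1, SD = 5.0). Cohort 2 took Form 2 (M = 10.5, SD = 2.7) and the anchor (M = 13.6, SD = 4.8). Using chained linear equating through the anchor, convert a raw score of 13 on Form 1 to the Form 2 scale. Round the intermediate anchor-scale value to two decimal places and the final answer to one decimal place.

Form 1 → anchor (Cohort 1): v = (5.0/3.2)(13 − 12.4) + 12.1 = 13.04
anchor → Form 2 (Cohort 2): y = (2.7/4.8)(13.04 − 13.6) + 10.5 = 10.2

10.2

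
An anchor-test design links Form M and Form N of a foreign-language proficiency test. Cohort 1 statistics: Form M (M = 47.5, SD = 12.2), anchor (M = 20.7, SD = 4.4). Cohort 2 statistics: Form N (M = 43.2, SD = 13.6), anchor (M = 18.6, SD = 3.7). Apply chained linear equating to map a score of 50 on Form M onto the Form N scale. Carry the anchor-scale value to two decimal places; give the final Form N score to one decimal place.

Form M → anchor (Cohort 1): v = (4.4/12.2)(50 − 47.5) + 20.7 = 21.60
anchor → Form N (Cohort 2): y = (13.6/3.7)(21.60 − 18.6) + 43.2 = 54.2

54.2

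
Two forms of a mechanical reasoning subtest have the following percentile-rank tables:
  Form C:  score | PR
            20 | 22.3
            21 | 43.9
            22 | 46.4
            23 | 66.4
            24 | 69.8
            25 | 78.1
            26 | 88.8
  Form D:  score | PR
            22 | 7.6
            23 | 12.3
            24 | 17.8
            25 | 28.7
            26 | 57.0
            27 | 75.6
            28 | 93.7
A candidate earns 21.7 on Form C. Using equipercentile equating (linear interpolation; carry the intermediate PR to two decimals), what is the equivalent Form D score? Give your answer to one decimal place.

25.6

PR of 21.7 on Form C: 43.9 + (21.7 − 21)/(22 − 21) × (46.4 − 43.9) = 45.65
On Form D, PR 45.65 falls between score 25 (PR 28.7) and 26 (PR 57.0).
Interpolate: 25 + (45.65 − 28.7)/(57.0 − 28.7) × (26 − 25) = 25.6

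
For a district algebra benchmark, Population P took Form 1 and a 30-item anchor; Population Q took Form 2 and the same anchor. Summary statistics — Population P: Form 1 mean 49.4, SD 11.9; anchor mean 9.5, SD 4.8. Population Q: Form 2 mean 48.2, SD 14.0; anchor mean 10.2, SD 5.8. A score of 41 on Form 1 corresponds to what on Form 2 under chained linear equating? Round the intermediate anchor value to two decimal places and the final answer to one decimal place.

38.3

Form 1 → anchor (Population P): v = (4.8/11.9)(41 − 49.4) + 9.5 = 6.11
anchor → Form 2 (Population Q): y = (14.0/5.8)(6.11 − 10.2) + 48.2 = 38.3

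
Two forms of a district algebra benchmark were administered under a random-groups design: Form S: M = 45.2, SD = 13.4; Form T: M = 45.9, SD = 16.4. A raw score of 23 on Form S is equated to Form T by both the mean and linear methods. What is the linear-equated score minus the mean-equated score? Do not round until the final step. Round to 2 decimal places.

Mean-equated: 23 + (45.9 − 45.2) = 23.70
Linear-equated: (16.4/13.4)(23 − 45.2) + 45.9 = 18.730
Difference = 18.730 − 23.70 = -4.97

-4.97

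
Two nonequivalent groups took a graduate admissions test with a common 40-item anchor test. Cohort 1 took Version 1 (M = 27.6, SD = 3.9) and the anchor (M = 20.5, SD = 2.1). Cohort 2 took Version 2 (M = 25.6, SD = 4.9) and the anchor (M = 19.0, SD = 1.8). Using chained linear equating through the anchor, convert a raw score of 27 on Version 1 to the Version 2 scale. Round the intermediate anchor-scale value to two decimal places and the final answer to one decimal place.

28.8

Version 1 → anchor (Cohort 1): v = (2.1/3.9)(27 − 27.6) + 20.5 = 20.18
anchor → Version 2 (Cohort 2): y = (4.9/1.8)(20.18 − 19.0) + 25.6 = 28.8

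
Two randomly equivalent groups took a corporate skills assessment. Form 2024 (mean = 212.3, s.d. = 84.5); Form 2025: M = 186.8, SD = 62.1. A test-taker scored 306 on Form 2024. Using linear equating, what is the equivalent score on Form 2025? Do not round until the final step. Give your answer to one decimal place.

255.7

Linear equating: y = (SD_Y/SD_X)(x − M_X) + M_Y
y = (62.1/84.5)(306 − 212.3) + 186.8
y = 0.734911 × 93.7 + 186.8 = 68.8612 + 186.8 = 255.7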